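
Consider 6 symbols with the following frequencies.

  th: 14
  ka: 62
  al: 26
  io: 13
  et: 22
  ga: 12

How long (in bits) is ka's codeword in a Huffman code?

Build the tree from the bottom:
ga(12) + io(13) → 25
th(14) + et(22) → 36
25 + al(26) → 51
36 + 51 → 87
ka(62) + 87 → 149
ka is a child of the root — depth 1, so its codeword is a single bit.

1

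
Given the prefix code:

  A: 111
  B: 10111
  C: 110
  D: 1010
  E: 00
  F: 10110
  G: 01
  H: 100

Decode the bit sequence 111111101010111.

AADB

Read left to right; each codeword is recognised as soon as it completes (prefix code):
  111→A | 111→A | 1010→D | 10111→B
Decoded message: AADB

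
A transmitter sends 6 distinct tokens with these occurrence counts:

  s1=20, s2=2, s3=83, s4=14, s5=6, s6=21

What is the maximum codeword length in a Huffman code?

4

Merge the two lowest-weight nodes at each step:
s2(2) + s5(6) → 8
8 + s4(14) → 22
s1(20) + s6(21) → 41
22 + 41 → 63
63 + s3(83) → 146
Maximum depth reached is 4.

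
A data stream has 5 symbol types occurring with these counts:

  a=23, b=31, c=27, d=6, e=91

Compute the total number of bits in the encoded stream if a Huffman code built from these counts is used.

350

Greedily combine the two least-frequent nodes:
merge d(6) and a(23): 29
merge c(27) and 29: 56
merge b(31) and 56: 87
merge 87 and e(91): 178
Each symbol's bit-cost is frequency × depth; summing gives 350 bits (equivalently 29 + 56 + 87 + 178).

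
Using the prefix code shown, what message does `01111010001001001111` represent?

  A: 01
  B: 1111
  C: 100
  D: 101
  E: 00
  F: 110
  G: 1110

AGCAECB

Read left to right; each codeword is recognised as soon as it completes (prefix code):
  01→A | 1110→G | 100→C | 01→A | 00→E | 100→C | 1111→B
Decoded message: AGCAECB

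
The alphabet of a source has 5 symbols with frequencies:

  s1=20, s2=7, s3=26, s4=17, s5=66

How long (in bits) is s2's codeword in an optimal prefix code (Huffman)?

4

Huffman merges, smallest pair first:
combine s2(7), s4(17) → 24
combine s1(20), 24 → 44
combine s3(26), 44 → 70
combine s5(66), 70 → 136
s2's leaf is at depth 4, giving a 4-bit codeword.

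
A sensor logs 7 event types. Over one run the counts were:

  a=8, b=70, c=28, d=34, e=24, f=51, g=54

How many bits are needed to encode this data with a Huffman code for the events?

715

Greedily combine the two least-frequent nodes:
merge a(8) and e(24): 32
merge c(28) and 32: 60
merge d(34) and f(51): 85
merge g(54) and 60: 114
merge b(70) and 85: 155
merge 114 and 155: 269
The encoded length is the sum of every internal node's weight: 32 + 60 + 85 + 114 + 155 + 269 = 715 bits.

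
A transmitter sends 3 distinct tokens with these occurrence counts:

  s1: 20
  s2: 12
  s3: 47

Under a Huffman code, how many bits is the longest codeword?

Merge the two lowest-weight nodes at each step:
combine s2(12), s1(20) → 32
combine 32, s3(47) → 79
The first pair merged (s2, s1) ends up deepest, at depth 2.

2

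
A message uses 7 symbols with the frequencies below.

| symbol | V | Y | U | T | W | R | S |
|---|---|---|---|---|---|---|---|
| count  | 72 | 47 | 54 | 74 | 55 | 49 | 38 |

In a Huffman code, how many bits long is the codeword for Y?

Repeatedly merge the two smallest:
combine S(38), Y(47) → 85
combine R(49), U(54) → 103
combine W(55), V(72) → 127
combine T(74), 85 → 159
combine 103, 127 → 230
combine 159, 230 → 389
Y sits 3 levels below the root, so its codeword is 3 bits.

3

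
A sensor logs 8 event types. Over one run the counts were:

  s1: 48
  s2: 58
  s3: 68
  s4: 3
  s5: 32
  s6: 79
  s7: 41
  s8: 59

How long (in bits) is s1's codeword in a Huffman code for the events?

3

Build the tree from the bottom:
combine s4(3), s5(32) → 35
combine 35, s7(41) → 76
combine s1(48), s2(58) → 106
combine s8(59), s3(68) → 127
combine 76, s6(79) → 155
combine 106, 127 → 233
combine 155, 233 → 388
s1 sits 3 levels below the root, so its codeword is 3 bits.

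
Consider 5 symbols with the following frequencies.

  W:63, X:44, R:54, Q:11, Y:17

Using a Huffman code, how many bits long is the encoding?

Merge the two smallest weights repeatedly:
Q(11) + Y(17) → 28
28 + X(44) → 72
R(54) + W(63) → 117
72 + 117 → 189
Each symbol's bit-cost is frequency × depth; summing gives 406 bits (equivalently 28 + 72 + 117 + 189).

406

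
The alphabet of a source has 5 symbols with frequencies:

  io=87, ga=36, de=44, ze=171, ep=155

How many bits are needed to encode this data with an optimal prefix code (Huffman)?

Build the Huffman tree bottom-up:
combine ga(36), de(44) → 80
combine 80, io(87) → 167
combine ep(155), 167 → 322
combine ze(171), 322 → 493
Total encoded bits = sum of merged weights = 80 + 167 + 322 + 493 = 1062.

1062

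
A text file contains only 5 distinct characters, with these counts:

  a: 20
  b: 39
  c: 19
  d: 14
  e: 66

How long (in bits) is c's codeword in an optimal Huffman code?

Repeatedly merge the two smallest:
d(14) + c(19) → 33
a(20) + 33 → 53
b(39) + 53 → 92
e(66) + 92 → 158
c sits 4 levels below the root, so its codeword is 4 bits.

4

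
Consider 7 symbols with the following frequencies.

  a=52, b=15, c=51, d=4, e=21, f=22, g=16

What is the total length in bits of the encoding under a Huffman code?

Greedily combine the two least-frequent nodes:
combine d(4), b(15) → 19
combine g(16), 19 → 35
combine e(21), f(22) → 43
combine 35, 43 → 78
combine c(51), a(52) → 103
combine 78, 103 → 181
Total encoded bits = sum of merged weights = 19 + 35 + 43 + 78 + 103 + 181 = 459.

459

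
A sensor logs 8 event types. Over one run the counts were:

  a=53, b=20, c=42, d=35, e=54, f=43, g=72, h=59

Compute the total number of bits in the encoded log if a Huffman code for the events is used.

1117

Build the Huffman tree bottom-up:
combine b(20), d(35) → 55
combine c(42), f(43) → 85
combine a(53), e(54) → 107
combine 55, h(59) → 114
combine g(72), 85 → 157
combine 107, 114 → 221
combine 157, 221 → 378
Each symbol's bit-cost is frequency × depth; summing gives 1117 bits (equivalently 55 + 85 + 107 + 114 + 157 + 221 + 378).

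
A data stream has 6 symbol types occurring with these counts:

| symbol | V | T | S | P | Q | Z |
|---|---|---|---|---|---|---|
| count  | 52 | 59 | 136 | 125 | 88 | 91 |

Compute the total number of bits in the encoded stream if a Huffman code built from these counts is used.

Build the Huffman tree bottom-up:
combine V(52), T(59) → 111
combine Q(88), Z(91) → 179
combine 111, P(125) → 236
combine S(136), 179 → 315
combine 236, 315 → 551
The encoded length is the sum of every internal node's weight: 111 + 179 + 236 + 315 + 551 = 1392 bits.

1392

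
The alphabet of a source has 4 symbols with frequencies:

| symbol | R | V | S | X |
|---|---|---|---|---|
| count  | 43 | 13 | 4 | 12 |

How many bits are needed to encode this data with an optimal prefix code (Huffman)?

117

Greedily combine the two least-frequent nodes:
combine S(4), X(12) → 16
combine V(13), 16 → 29
combine 29, R(43) → 72
Each symbol's bit-cost is frequency × depth; summing gives 117 bits (equivalently 16 + 29 + 72).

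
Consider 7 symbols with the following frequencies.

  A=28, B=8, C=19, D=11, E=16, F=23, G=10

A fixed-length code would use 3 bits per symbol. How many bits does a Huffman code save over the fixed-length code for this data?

33

Fixed-length: 3 bits × 115 symbols = 345 bits.
Huffman merges:
combine B(8), G(10) → 18
combine D(11), E(16) → 27
combine 18, C(19) → 37
combine F(23), 27 → 50
combine A(28), 37 → 65
combine 50, 65 → 115
Huffman total = 18 + 27 + 37 + 50 + 65 + 115 = 312 bits.
Saving = 345 − 312 = 33 bits.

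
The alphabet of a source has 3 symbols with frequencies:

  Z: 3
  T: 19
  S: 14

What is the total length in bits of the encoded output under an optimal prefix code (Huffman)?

53

Greedily combine the two least-frequent nodes:
combine Z(3), S(14) → 17
combine 17, T(19) → 36
Total encoded bits = sum of merged weights = 17 + 36 = 53.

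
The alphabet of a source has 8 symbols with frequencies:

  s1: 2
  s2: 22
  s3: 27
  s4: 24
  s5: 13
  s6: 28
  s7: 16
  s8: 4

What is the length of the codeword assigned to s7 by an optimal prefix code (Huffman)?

Huffman merges, smallest pair first:
combine s1(2), s8(4) → 6
combine 6, s5(13) → 19
combine s7(16), 19 → 35
combine s2(22), s4(24) → 46
combine s3(27), s6(28) → 55
combine 35, 46 → 81
combine 55, 81 → 136
s7's leaf is at depth 3, giving a 3-bit codeword.

3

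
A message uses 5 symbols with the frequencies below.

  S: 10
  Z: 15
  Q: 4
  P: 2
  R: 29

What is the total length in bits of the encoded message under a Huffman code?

113

Merge the two smallest weights repeatedly:
merge P(2) and Q(4): 6
merge 6 and S(10): 16
merge Z(15) and 16: 31
merge R(29) and 31: 60
Each symbol's bit-cost is frequency × depth; summing gives 113 bits (equivalently 6 + 16 + 31 + 60).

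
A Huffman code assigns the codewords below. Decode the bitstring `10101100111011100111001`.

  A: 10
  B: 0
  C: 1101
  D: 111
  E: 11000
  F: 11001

AAFCFF

Read left to right; each codeword is recognised as soon as it completes (prefix code):
  10→A | 10→A | 11001→F | 1101→C | 11001→F | 11001→F
Decoded message: AAFCFF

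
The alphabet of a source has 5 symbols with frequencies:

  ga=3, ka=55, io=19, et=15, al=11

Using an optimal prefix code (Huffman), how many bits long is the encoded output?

194

Merge the two smallest weights repeatedly:
ga(3) + al(11) → 14
14 + et(15) → 29
io(19) + 29 → 48
48 + ka(55) → 103
Each symbol's bit-cost is frequency × depth; summing gives 194 bits (equivalently 14 + 29 + 48 + 103).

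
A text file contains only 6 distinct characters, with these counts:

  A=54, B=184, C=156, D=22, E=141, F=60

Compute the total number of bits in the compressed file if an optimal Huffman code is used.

1446

Greedily combine the two least-frequent nodes:
combine D(22), A(54) → 76
combine F(60), 76 → 136
combine 136, E(141) → 277
combine C(156), B(184) → 340
combine 277, 340 → 617
Total encoded bits = sum of merged weights = 76 + 136 + 277 + 340 + 617 = 1446.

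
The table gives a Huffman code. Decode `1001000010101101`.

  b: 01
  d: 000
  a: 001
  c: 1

Read left to right; each codeword is recognised as soon as it completes (prefix code):
  1→c | 001→a | 000→d | 01→b | 01→b | 01→b | 1→c | 01→b
Decoded message: cadbbbcb

cadbbbcb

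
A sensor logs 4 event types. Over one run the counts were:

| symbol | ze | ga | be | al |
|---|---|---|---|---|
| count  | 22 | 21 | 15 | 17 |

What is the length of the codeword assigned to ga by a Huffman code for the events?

2

Repeatedly merge the two smallest:
be(15) + al(17) → 32
ga(21) + ze(22) → 43
32 + 43 → 75
The subtree containing ga is merged 2 times, so code length = 2.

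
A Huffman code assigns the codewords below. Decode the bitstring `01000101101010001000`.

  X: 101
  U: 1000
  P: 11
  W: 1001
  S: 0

Read left to right; each codeword is recognised as soon as it completes (prefix code):
  0→S | 1000→U | 101→X | 101→X | 0→S | 1000→U | 1000→U
Decoded message: SUXXSUU

SUXXSUU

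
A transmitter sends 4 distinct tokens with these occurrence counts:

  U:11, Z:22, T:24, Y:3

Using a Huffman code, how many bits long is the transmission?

110

Merge the two smallest weights repeatedly:
combine Y(3), U(11) → 14
combine 14, Z(22) → 36
combine T(24), 36 → 60
Each symbol's bit-cost is frequency × depth; summing gives 110 bits (equivalently 14 + 36 + 60).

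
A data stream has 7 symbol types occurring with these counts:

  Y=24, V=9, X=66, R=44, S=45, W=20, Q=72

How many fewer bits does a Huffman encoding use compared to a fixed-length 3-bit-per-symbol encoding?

109

Fixed-length: 3 bits × 280 symbols = 840 bits.
Huffman merges:
V(9) + W(20) → 29
Y(24) + 29 → 53
R(44) + S(45) → 89
53 + X(66) → 119
Q(72) + 89 → 161
119 + 161 → 280
Huffman total = 29 + 53 + 89 + 119 + 161 + 280 = 731 bits.
Saving = 840 − 731 = 109 bits.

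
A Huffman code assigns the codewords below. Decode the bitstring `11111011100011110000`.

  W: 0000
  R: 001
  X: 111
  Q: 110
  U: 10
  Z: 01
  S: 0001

Read left to right; each codeword is recognised as soon as it completes (prefix code):
  111→X | 110→Q | 111→X | 0001→S | 111→X | 0000→W
Decoded message: XQXSXW

XQXSXW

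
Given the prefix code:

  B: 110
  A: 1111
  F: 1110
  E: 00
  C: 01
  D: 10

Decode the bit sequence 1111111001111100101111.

AFCAEDA

Read left to right; each codeword is recognised as soon as it completes (prefix code):
  1111→A | 1110→F | 01→C | 1111→A | 00→E | 10→D | 1111→A
Decoded message: AFCAEDA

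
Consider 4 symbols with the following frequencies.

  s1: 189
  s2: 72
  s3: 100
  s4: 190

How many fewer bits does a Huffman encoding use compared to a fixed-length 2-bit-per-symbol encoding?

Fixed-length: 2 bits × 551 symbols = 1102 bits.
Huffman merges:
merge s2(72) and s3(100): 172
merge 172 and s1(189): 361
merge s4(190) and 361: 551
Huffman total = 172 + 361 + 551 = 1084 bits.
Saving = 1102 − 1084 = 18 bits.

18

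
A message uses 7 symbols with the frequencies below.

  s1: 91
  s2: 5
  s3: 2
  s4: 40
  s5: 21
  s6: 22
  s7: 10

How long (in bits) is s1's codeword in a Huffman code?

1

Build the tree from the bottom:
combine s3(2), s2(5) → 7
combine 7, s7(10) → 17
combine 17, s5(21) → 38
combine s6(22), 38 → 60
combine s4(40), 60 → 100
combine s1(91), 100 → 191
s1 sits one level below the root: a 1-bit codeword.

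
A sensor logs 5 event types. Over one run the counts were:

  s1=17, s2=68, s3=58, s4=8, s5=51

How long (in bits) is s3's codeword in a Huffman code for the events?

2

Build the tree from the bottom:
combine s4(8), s1(17) → 25
combine 25, s5(51) → 76
combine s3(58), s2(68) → 126
combine 76, 126 → 202
s3's leaf is at depth 2, giving a 2-bit codeword.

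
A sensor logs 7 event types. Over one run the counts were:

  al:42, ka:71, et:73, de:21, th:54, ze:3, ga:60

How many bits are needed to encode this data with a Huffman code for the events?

852

Build the Huffman tree bottom-up:
combine ze(3), de(21) → 24
combine 24, al(42) → 66
combine th(54), ga(60) → 114
combine 66, ka(71) → 137
combine et(73), 114 → 187
combine 137, 187 → 324
Total encoded bits = sum of merged weights = 24 + 66 + 114 + 137 + 187 + 324 = 852.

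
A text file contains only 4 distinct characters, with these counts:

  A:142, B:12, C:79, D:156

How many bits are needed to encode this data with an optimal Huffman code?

Greedily combine the two least-frequent nodes:
combine B(12), C(79) → 91
combine 91, A(142) → 233
combine D(156), 233 → 389
Each symbol's bit-cost is frequency × depth; summing gives 713 bits (equivalently 91 + 233 + 389).

713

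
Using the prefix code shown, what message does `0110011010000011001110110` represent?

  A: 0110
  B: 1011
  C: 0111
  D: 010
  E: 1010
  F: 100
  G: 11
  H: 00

Read left to right; each codeword is recognised as soon as it completes (prefix code):
  0110→A | 0110→A | 100→F | 00→H | 0110→A | 0111→C | 0110→A
Decoded message: AAFHACA

AAFHACA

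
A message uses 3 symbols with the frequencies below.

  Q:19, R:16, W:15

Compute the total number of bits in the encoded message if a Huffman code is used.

Greedily combine the two least-frequent nodes:
merge W(15) and R(16): 31
merge Q(19) and 31: 50
Total encoded bits = sum of merged weights = 31 + 50 = 81.

81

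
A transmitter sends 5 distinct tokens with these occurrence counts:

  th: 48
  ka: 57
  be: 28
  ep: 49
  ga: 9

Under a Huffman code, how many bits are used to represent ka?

Build the tree from the bottom:
merge ga(9) and be(28): 37
merge 37 and th(48): 85
merge ep(49) and ka(57): 106
merge 85 and 106: 191
The subtree containing ka is merged 2 times, so code length = 2.

2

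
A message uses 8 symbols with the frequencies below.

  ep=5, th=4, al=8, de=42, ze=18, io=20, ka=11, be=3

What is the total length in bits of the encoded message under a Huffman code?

287

Merge the two smallest weights repeatedly:
merge be(3) and th(4): 7
merge ep(5) and 7: 12
merge al(8) and ka(11): 19
merge 12 and ze(18): 30
merge 19 and io(20): 39
merge 30 and 39: 69
merge de(42) and 69: 111
Total encoded bits = sum of merged weights = 7 + 12 + 19 + 30 + 39 + 69 + 111 = 287.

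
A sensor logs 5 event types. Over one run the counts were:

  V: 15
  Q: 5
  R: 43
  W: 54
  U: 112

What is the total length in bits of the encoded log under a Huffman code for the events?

Greedily combine the two least-frequent nodes:
Q(5) + V(15) → 20
20 + R(43) → 63
W(54) + 63 → 117
U(112) + 117 → 229
Each symbol's bit-cost is frequency × depth; summing gives 429 bits (equivalently 20 + 63 + 117 + 229).

429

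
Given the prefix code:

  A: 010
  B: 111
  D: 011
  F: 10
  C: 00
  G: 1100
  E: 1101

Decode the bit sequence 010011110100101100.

Read left to right; each codeword is recognised as soon as it completes (prefix code):
  010→A | 011→D | 1101→E | 00→C | 10→F | 1100→G
Decoded message: ADECFG

ADECFG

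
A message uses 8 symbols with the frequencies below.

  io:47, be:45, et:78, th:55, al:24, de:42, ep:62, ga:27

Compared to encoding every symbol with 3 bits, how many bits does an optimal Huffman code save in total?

27

Fixed-length: 3 bits × 380 symbols = 1140 bits.
Huffman merges:
combine al(24), ga(27) → 51
combine de(42), be(45) → 87
combine io(47), 51 → 98
combine th(55), ep(62) → 117
combine et(78), 87 → 165
combine 98, 117 → 215
combine 165, 215 → 380
Huffman total = 51 + 87 + 98 + 117 + 165 + 215 + 380 = 1113 bits.
Saving = 1140 − 1113 = 27 bits.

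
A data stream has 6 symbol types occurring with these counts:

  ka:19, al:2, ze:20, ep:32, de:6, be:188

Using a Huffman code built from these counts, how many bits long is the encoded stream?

428

Greedily combine the two least-frequent nodes:
combine al(2), de(6) → 8
combine 8, ka(19) → 27
combine ze(20), 27 → 47
combine ep(32), 47 → 79
combine 79, be(188) → 267
Total encoded bits = sum of merged weights = 8 + 27 + 47 + 79 + 267 = 428.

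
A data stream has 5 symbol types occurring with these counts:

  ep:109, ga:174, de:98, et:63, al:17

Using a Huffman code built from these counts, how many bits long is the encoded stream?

1002

Build the Huffman tree bottom-up:
combine al(17), et(63) → 80
combine 80, de(98) → 178
combine ep(109), ga(174) → 283
combine 178, 283 → 461
The encoded length is the sum of every internal node's weight: 80 + 178 + 283 + 461 = 1002 bits.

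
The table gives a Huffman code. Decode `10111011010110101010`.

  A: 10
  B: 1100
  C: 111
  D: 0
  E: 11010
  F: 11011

ACDEEAA

Read left to right; each codeword is recognised as soon as it completes (prefix code):
  10→A | 111→C | 0→D | 11010→E | 11010→E | 10→A | 10→A
Decoded message: ACDEEAA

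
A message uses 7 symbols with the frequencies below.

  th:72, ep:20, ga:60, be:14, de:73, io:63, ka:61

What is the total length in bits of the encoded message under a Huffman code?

978

Build the Huffman tree bottom-up:
merge be(14) and ep(20): 34
merge 34 and ga(60): 94
merge ka(61) and io(63): 124
merge th(72) and de(73): 145
merge 94 and 124: 218
merge 145 and 218: 363
Each symbol's bit-cost is frequency × depth; summing gives 978 bits (equivalently 34 + 94 + 124 + 145 + 218 + 363).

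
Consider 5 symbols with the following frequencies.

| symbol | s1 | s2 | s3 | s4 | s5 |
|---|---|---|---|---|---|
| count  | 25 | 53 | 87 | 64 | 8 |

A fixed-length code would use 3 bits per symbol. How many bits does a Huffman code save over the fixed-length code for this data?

Fixed-length: 3 bits × 237 symbols = 711 bits.
Huffman merges:
s5(8) + s1(25) → 33
33 + s2(53) → 86
s4(64) + 86 → 150
s3(87) + 150 → 237
Huffman total = 33 + 86 + 150 + 237 = 506 bits.
Saving = 711 − 506 = 205 bits.

205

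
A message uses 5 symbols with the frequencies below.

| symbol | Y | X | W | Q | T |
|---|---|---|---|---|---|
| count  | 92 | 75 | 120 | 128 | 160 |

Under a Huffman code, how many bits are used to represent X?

3

Build the tree from the bottom:
merge X(75) and Y(92): 167
merge W(120) and Q(128): 248
merge T(160) and 167: 327
merge 248 and 327: 575
The subtree containing X is merged 3 times, so code length = 3.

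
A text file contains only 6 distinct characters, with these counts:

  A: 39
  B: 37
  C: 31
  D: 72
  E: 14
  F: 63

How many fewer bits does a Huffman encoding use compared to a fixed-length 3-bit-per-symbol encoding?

135

Fixed-length: 3 bits × 256 symbols = 768 bits.
Huffman merges:
E(14) + C(31) → 45
B(37) + A(39) → 76
45 + F(63) → 108
D(72) + 76 → 148
108 + 148 → 256
Huffman total = 45 + 76 + 108 + 148 + 256 = 633 bits.
Saving = 768 − 633 = 135 bits.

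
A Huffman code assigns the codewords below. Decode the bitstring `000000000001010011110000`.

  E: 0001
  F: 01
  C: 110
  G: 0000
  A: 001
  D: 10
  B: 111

Read left to right; each codeword is recognised as soon as it completes (prefix code):
  0000→G | 0000→G | 0001→E | 01→F | 001→A | 111→B | 0000→G
Decoded message: GGEFABG

GGEFABG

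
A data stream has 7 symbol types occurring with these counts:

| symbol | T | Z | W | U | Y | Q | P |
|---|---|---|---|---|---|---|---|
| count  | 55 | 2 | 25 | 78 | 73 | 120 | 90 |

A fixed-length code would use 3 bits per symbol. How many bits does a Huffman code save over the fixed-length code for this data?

Fixed-length: 3 bits × 443 symbols = 1329 bits.
Huffman merges:
merge Z(2) and W(25): 27
merge 27 and T(55): 82
merge Y(73) and U(78): 151
merge 82 and P(90): 172
merge Q(120) and 151: 271
merge 172 and 271: 443
Huffman total = 27 + 82 + 151 + 172 + 271 + 443 = 1146 bits.
Saving = 1329 − 1146 = 183 bits.

183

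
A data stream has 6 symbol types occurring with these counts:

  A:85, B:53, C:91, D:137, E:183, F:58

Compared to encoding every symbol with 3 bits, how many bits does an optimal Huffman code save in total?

320

Fixed-length: 3 bits × 607 symbols = 1821 bits.
Huffman merges:
combine B(53), F(58) → 111
combine A(85), C(91) → 176
combine 111, D(137) → 248
combine 176, E(183) → 359
combine 248, 359 → 607
Huffman total = 111 + 176 + 248 + 359 + 607 = 1501 bits.
Saving = 1821 − 1501 = 320 bits.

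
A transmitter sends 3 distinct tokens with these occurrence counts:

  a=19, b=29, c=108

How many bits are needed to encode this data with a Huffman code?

204

Merge the two smallest weights repeatedly:
merge a(19) and b(29): 48
merge 48 and c(108): 156
The encoded length is the sum of every internal node's weight: 48 + 156 = 204 bits.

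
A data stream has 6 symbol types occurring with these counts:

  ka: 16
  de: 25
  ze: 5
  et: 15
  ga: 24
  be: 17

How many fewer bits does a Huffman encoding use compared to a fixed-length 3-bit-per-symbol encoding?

Fixed-length: 3 bits × 102 symbols = 306 bits.
Huffman merges:
ze(5) + et(15) → 20
ka(16) + be(17) → 33
20 + ga(24) → 44
de(25) + 33 → 58
44 + 58 → 102
Huffman total = 20 + 33 + 44 + 58 + 102 = 257 bits.
Saving = 306 − 257 = 49 bits.

49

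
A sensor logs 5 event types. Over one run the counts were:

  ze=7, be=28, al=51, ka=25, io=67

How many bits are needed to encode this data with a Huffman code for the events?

381

Build the Huffman tree bottom-up:
combine ze(7), ka(25) → 32
combine be(28), 32 → 60
combine al(51), 60 → 111
combine io(67), 111 → 178
Each symbol's bit-cost is frequency × depth; summing gives 381 bits (equivalently 32 + 60 + 111 + 178).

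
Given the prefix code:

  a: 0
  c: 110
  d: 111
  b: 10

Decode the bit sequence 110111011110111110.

Read left to right; each codeword is recognised as soon as it completes (prefix code):
  110→c | 111→d | 0→a | 111→d | 10→b | 111→d | 110→c
Decoded message: cdadbdc

cdadbdc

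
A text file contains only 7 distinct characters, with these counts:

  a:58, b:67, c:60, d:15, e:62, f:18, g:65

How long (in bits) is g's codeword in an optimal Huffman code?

Build the tree from the bottom:
d(15) + f(18) → 33
33 + a(58) → 91
c(60) + e(62) → 122
g(65) + b(67) → 132
91 + 122 → 213
132 + 213 → 345
g's leaf is at depth 2, giving a 2-bit codeword.

2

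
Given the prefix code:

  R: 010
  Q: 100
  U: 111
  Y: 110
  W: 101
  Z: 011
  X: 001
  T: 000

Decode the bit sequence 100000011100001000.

Read left to right; each codeword is recognised as soon as it completes (prefix code):
  100→Q | 000→T | 011→Z | 100→Q | 001→X | 000→T
Decoded message: QTZQXT

QTZQXT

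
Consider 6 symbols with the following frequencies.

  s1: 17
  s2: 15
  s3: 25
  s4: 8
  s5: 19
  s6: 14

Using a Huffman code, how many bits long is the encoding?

Merge the two smallest weights repeatedly:
s4(8) + s6(14) → 22
s2(15) + s1(17) → 32
s5(19) + 22 → 41
s3(25) + 32 → 57
41 + 57 → 98
Total encoded bits = sum of merged weights = 22 + 32 + 41 + 57 + 98 = 250.

250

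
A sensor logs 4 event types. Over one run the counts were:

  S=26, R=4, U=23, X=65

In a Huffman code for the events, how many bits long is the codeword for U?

3

Repeatedly merge the two smallest:
R(4) + U(23) → 27
S(26) + 27 → 53
53 + X(65) → 118
U's leaf is at depth 3, giving a 3-bit codeword.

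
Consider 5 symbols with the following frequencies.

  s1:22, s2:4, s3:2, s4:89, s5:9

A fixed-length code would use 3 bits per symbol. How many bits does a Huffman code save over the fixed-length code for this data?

Fixed-length: 3 bits × 126 symbols = 378 bits.
Huffman merges:
combine s3(2), s2(4) → 6
combine 6, s5(9) → 15
combine 15, s1(22) → 37
combine 37, s4(89) → 126
Huffman total = 6 + 15 + 37 + 126 = 184 bits.
Saving = 378 − 184 = 194 bits.

194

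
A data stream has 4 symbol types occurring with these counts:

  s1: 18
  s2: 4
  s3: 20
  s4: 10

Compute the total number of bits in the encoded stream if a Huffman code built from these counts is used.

98

Greedily combine the two least-frequent nodes:
combine s2(4), s4(10) → 14
combine 14, s1(18) → 32
combine s3(20), 32 → 52
Total encoded bits = sum of merged weights = 14 + 32 + 52 = 98.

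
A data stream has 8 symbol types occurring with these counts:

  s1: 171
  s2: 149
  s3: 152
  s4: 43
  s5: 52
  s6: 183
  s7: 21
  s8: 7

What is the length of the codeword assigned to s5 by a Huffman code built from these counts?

Repeatedly merge the two smallest:
combine s8(7), s7(21) → 28
combine 28, s4(43) → 71
combine s5(52), 71 → 123
combine 123, s2(149) → 272
combine s3(152), s1(171) → 323
combine s6(183), 272 → 455
combine 323, 455 → 778
The subtree containing s5 is merged 4 times, so code length = 4.

4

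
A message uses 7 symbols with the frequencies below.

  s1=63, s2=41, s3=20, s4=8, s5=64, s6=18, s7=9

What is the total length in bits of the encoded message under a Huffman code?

553

Merge the two smallest weights repeatedly:
s4(8) + s7(9) → 17
17 + s6(18) → 35
s3(20) + 35 → 55
s2(41) + 55 → 96
s1(63) + s5(64) → 127
96 + 127 → 223
The encoded length is the sum of every internal node's weight: 17 + 35 + 55 + 96 + 127 + 223 = 553 bits.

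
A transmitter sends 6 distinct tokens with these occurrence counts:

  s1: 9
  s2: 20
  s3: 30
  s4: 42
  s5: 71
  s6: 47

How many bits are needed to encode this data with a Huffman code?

526

Merge the two smallest weights repeatedly:
merge s1(9) and s2(20): 29
merge 29 and s3(30): 59
merge s4(42) and s6(47): 89
merge 59 and s5(71): 130
merge 89 and 130: 219
Each symbol's bit-cost is frequency × depth; summing gives 526 bits (equivalently 29 + 59 + 89 + 130 + 219).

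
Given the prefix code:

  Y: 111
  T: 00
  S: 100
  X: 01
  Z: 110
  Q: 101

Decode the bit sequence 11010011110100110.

Read left to right; each codeword is recognised as soon as it completes (prefix code):
  110→Z | 100→S | 111→Y | 101→Q | 00→T | 110→Z
Decoded message: ZSYQTZ

ZSYQTZ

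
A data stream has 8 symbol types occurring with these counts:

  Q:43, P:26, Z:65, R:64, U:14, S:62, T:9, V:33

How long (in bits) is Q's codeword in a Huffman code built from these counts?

3

Build the tree from the bottom:
combine T(9), U(14) → 23
combine 23, P(26) → 49
combine V(33), Q(43) → 76
combine 49, S(62) → 111
combine R(64), Z(65) → 129
combine 76, 111 → 187
combine 129, 187 → 316
The subtree containing Q is merged 3 times, so code length = 3.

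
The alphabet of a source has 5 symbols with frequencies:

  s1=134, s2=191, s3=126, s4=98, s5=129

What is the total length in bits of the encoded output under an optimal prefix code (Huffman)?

1580

Greedily combine the two least-frequent nodes:
combine s4(98), s3(126) → 224
combine s5(129), s1(134) → 263
combine s2(191), 224 → 415
combine 263, 415 → 678
The encoded length is the sum of every internal node's weight: 224 + 263 + 415 + 678 = 1580 bits.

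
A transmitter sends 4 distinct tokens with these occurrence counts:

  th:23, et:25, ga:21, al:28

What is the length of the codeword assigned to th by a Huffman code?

Repeatedly merge the two smallest:
combine ga(21), th(23) → 44
combine et(25), al(28) → 53
combine 44, 53 → 97
th's leaf is at depth 2, giving a 2-bit codeword.

2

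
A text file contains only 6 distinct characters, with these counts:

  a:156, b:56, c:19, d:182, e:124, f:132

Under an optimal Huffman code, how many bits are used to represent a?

2

Repeatedly merge the two smallest:
c(19) + b(56) → 75
75 + e(124) → 199
f(132) + a(156) → 288
d(182) + 199 → 381
288 + 381 → 669
a's leaf is at depth 2, giving a 2-bit codeword.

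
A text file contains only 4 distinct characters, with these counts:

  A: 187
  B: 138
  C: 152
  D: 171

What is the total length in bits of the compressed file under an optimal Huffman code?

1296

Merge the two smallest weights repeatedly:
combine B(138), C(152) → 290
combine D(171), A(187) → 358
combine 290, 358 → 648
Each symbol's bit-cost is frequency × depth; summing gives 1296 bits (equivalently 290 + 358 + 648).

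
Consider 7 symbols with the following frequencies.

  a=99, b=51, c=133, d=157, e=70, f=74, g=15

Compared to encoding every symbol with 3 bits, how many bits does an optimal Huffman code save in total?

Fixed-length: 3 bits × 599 symbols = 1797 bits.
Huffman merges:
g(15) + b(51) → 66
66 + e(70) → 136
f(74) + a(99) → 173
c(133) + 136 → 269
d(157) + 173 → 330
269 + 330 → 599
Huffman total = 66 + 136 + 173 + 269 + 330 + 599 = 1573 bits.
Saving = 1797 − 1573 = 224 bits.

224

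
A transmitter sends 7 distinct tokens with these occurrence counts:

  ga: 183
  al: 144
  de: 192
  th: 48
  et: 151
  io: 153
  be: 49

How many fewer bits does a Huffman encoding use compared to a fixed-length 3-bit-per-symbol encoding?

Fixed-length: 3 bits × 920 symbols = 2760 bits.
Huffman merges:
combine th(48), be(49) → 97
combine 97, al(144) → 241
combine et(151), io(153) → 304
combine ga(183), de(192) → 375
combine 241, 304 → 545
combine 375, 545 → 920
Huffman total = 97 + 241 + 304 + 375 + 545 + 920 = 2482 bits.
Saving = 2760 − 2482 = 278 bits.

278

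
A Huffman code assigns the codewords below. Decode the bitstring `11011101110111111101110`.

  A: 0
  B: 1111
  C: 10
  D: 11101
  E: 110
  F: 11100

Read left to right; each codeword is recognised as soon as it completes (prefix code):
  110→E | 11101→D | 110→E | 1111→B | 11101→D | 110→E
Decoded message: EDEBDE

EDEBDE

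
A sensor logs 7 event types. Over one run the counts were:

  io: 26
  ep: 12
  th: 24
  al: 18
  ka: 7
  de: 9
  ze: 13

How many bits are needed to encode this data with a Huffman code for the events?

Greedily combine the two least-frequent nodes:
ka(7) + de(9) → 16
ep(12) + ze(13) → 25
16 + al(18) → 34
th(24) + 25 → 49
io(26) + 34 → 60
49 + 60 → 109
Total encoded bits = sum of merged weights = 16 + 25 + 34 + 49 + 60 + 109 = 293.

293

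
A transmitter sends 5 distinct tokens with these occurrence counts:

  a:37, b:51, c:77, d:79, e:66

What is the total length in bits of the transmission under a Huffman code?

Merge the two smallest weights repeatedly:
a(37) + b(51) → 88
e(66) + c(77) → 143
d(79) + 88 → 167
143 + 167 → 310
Each symbol's bit-cost is frequency × depth; summing gives 708 bits (equivalently 88 + 143 + 167 + 310).

708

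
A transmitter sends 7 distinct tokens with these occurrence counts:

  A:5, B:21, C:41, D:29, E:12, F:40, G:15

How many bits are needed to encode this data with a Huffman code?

425

Build the Huffman tree bottom-up:
A(5) + E(12) → 17
G(15) + 17 → 32
B(21) + D(29) → 50
32 + F(40) → 72
C(41) + 50 → 91
72 + 91 → 163
Total encoded bits = sum of merged weights = 17 + 32 + 50 + 72 + 91 + 163 = 425.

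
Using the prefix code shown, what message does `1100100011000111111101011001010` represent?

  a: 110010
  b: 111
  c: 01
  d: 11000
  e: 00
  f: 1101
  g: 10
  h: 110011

Read left to right; each codeword is recognised as soon as it completes (prefix code):
  110010→a | 00→e | 11000→d | 111→b | 111→b | 10→g | 10→g | 110010→a | 10→g
Decoded message: aedbbggag

aedbbggag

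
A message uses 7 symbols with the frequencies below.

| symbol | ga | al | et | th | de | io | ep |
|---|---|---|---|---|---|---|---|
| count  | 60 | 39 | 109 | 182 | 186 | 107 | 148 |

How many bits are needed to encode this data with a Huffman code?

Merge the two smallest weights repeatedly:
combine al(39), ga(60) → 99
combine 99, io(107) → 206
combine et(109), ep(148) → 257
combine th(182), de(186) → 368
combine 206, 257 → 463
combine 368, 463 → 831
Each symbol's bit-cost is frequency × depth; summing gives 2224 bits (equivalently 99 + 206 + 257 + 368 + 463 + 831).

2224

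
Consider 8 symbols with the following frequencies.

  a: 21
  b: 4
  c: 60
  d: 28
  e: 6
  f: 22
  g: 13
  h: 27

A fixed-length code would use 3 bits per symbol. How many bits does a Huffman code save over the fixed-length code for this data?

55

Fixed-length: 3 bits × 181 symbols = 543 bits.
Huffman merges:
merge b(4) and e(6): 10
merge 10 and g(13): 23
merge a(21) and f(22): 43
merge 23 and h(27): 50
merge d(28) and 43: 71
merge 50 and c(60): 110
merge 71 and 110: 181
Huffman total = 10 + 23 + 43 + 50 + 71 + 110 + 181 = 488 bits.
Saving = 543 − 488 = 55 bits.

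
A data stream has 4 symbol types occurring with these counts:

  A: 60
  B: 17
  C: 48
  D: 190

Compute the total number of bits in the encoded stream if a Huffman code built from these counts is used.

505

Merge the two smallest weights repeatedly:
B(17) + C(48) → 65
A(60) + 65 → 125
125 + D(190) → 315
Total encoded bits = sum of merged weights = 65 + 125 + 315 = 505.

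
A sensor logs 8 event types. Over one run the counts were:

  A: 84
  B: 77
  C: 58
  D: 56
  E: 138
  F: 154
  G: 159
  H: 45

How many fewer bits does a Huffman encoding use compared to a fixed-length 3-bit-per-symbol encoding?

Fixed-length: 3 bits × 771 symbols = 2313 bits.
Huffman merges:
merge H(45) and D(56): 101
merge C(58) and B(77): 135
merge A(84) and 101: 185
merge 135 and E(138): 273
merge F(154) and G(159): 313
merge 185 and 273: 458
merge 313 and 458: 771
Huffman total = 101 + 135 + 185 + 273 + 313 + 458 + 771 = 2236 bits.
Saving = 2313 − 2236 = 77 bits.

77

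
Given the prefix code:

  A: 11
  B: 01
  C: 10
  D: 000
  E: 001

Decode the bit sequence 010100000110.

BBDEC

Read left to right; each codeword is recognised as soon as it completes (prefix code):
  01→B | 01→B | 000→D | 001→E | 10→C
Decoded message: BBDEC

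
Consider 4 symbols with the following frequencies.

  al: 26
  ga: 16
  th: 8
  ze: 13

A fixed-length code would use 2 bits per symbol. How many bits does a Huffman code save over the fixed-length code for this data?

5

Fixed-length: 2 bits × 63 symbols = 126 bits.
Huffman merges:
combine th(8), ze(13) → 21
combine ga(16), 21 → 37
combine al(26), 37 → 63
Huffman total = 21 + 37 + 63 = 121 bits.
Saving = 126 − 121 = 5 bits.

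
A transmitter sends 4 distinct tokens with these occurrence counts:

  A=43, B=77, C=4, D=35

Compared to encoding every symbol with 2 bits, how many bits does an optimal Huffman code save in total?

Fixed-length: 2 bits × 159 symbols = 318 bits.
Huffman merges:
combine C(4), D(35) → 39
combine 39, A(43) → 82
combine B(77), 82 → 159
Huffman total = 39 + 82 + 159 = 280 bits.
Saving = 318 − 280 = 38 bits.

38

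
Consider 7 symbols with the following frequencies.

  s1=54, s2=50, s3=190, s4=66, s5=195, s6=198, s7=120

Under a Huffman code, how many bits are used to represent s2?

5

Repeatedly merge the two smallest:
combine s2(50), s1(54) → 104
combine s4(66), 104 → 170
combine s7(120), 170 → 290
combine s3(190), s5(195) → 385
combine s6(198), 290 → 488
combine 385, 488 → 873
s2's leaf is at depth 5, giving a 5-bit codeword.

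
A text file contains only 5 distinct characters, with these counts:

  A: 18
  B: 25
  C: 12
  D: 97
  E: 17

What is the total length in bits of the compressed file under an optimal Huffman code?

Merge the two smallest weights repeatedly:
C(12) + E(17) → 29
A(18) + B(25) → 43
29 + 43 → 72
72 + D(97) → 169
Each symbol's bit-cost is frequency × depth; summing gives 313 bits (equivalently 29 + 43 + 72 + 169).

313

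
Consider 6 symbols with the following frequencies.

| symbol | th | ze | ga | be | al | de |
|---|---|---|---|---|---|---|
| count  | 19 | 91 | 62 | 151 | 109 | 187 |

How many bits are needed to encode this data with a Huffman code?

Greedily combine the two least-frequent nodes:
combine th(19), ga(62) → 81
combine 81, ze(91) → 172
combine al(109), be(151) → 260
combine 172, de(187) → 359
combine 260, 359 → 619
The encoded length is the sum of every internal node's weight: 81 + 172 + 260 + 359 + 619 = 1491 bits.

1491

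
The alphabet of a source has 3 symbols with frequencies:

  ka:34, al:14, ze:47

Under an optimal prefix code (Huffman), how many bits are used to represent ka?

Huffman merges, smallest pair first:
merge al(14) and ka(34): 48
merge ze(47) and 48: 95
ka's leaf is at depth 2, giving a 2-bit codeword.

2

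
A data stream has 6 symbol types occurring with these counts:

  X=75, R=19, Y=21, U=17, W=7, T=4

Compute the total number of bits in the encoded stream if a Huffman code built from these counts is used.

290

Build the Huffman tree bottom-up:
T(4) + W(7) → 11
11 + U(17) → 28
R(19) + Y(21) → 40
28 + 40 → 68
68 + X(75) → 143
Each symbol's bit-cost is frequency × depth; summing gives 290 bits (equivalently 11 + 28 + 40 + 68 + 143).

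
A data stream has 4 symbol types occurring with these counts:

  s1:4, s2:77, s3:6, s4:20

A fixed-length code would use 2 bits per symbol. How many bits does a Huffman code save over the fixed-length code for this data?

67

Fixed-length: 2 bits × 107 symbols = 214 bits.
Huffman merges:
merge s1(4) and s3(6): 10
merge 10 and s4(20): 30
merge 30 and s2(77): 107
Huffman total = 10 + 30 + 107 = 147 bits.
Saving = 214 − 147 = 67 bits.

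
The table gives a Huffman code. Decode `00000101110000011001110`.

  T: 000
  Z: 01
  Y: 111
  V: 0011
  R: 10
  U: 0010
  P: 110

Read left to right; each codeword is recognised as soon as it completes (prefix code):
  000→T | 0010→U | 111→Y | 000→T | 0011→V | 0011→V | 10→R
Decoded message: TUYTVVR

TUYTVVR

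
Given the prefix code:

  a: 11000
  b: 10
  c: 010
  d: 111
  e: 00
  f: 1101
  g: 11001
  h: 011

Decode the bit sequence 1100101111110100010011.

ghdbbebh

Read left to right; each codeword is recognised as soon as it completes (prefix code):
  11001→g | 011→h | 111→d | 10→b | 10→b | 00→e | 10→b | 011→h
Decoded message: ghdbbebh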